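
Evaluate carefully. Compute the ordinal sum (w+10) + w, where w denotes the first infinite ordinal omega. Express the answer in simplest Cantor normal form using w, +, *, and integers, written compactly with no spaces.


Compute (w+10) + w.
Ordinal + is associative but NOT commutative; for finite n>0, n + w = w but w + n stays w+n.
(w+10) + w = w + (10+w) = w + w = w*2 (the finite tail 10 is absorbed by the right w).
Result = w*2

w*2


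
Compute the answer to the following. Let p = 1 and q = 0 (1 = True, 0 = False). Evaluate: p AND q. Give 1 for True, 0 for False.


p = 1, q = 0
Operation: p AND q
Evaluate: 1 AND 0 = 0

0


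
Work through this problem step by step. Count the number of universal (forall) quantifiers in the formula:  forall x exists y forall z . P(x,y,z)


Quantifier prefix: forall x exists y forall z
Mark each quantifier type:
  U E U
Universal count = 2, Existential count = 1
Asked for universal (forall) quantifiers: 2

2


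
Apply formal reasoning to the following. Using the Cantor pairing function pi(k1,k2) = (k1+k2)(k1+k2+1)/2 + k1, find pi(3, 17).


k1 + k2 = 20
(k1+k2)(k1+k2+1)/2 = 20 * 21 / 2 = 210
pi = 210 + 3 = 213

213


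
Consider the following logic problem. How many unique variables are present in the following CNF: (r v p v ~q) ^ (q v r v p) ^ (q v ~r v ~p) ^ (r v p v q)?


Identify each variable that appears in the formula.
Variables found: p, q, r
Count = 3

3


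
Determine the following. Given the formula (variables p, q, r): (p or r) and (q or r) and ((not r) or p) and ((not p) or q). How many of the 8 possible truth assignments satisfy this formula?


Evaluate all 8 assignments for p, q, r:
p=0, q=0, r=0: 0
p=0, q=0, r=1: 0
p=0, q=1, r=0: 0
p=0, q=1, r=1: 0
p=1, q=0, r=0: 0
p=1, q=0, r=1: 0
p=1, q=1, r=0: 1
p=1, q=1, r=1: 1
Satisfying count = 2

2


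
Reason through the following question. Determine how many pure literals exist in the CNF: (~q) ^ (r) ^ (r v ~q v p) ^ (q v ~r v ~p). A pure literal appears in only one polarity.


Check each variable for pure literal status:
p: mixed (not pure)
q: mixed (not pure)
r: mixed (not pure)
Pure literal count = 0

0


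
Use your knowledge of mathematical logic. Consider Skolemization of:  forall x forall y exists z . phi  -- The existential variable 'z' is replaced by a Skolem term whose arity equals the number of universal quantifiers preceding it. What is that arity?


Quantifier prefix: forall x forall y exists z
'z' is existentially quantified at position 3.
Universal variables preceding it: x, y
Skolem function arity = 2

2


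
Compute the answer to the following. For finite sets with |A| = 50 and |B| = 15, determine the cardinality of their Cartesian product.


The Cartesian product A x B contains all ordered pairs (a, b).
|A x B| = |A| * |B| = 50 * 15 = 750

750


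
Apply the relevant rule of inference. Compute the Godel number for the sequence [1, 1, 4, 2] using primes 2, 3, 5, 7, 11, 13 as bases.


Encode each element as an exponent of the corresponding prime:
  2^1 = 2
  3^1 = 3
  5^4 = 625
  7^2 = 49
Product = 2 * 3 * 625 * 49 = 183750

183750


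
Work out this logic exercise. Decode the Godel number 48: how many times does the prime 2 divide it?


Factorize 48 by dividing by 2 repeatedly.
Division steps: 2 divides 48 exactly 4 time(s).
Exponent of 2 = 4

4


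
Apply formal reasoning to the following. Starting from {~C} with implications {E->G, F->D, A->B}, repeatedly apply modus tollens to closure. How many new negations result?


Initial negated facts: {~C}
Apply modus tollens to closure:
  (no implication fires)
Final negated: {~C}
New negations: {(none)}
Count = 0

0


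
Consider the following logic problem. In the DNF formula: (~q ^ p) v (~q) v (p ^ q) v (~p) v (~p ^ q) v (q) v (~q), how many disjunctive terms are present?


A DNF formula is a disjunction of terms (conjunctions).
Terms are separated by v.
Counting the disjuncts: 7 terms.

7


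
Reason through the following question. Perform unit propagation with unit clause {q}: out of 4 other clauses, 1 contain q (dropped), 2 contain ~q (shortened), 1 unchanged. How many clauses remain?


Satisfied (removed): 1
Shortened (remain): 2
Unchanged (remain): 1
Remaining = 2 + 1 = 3

3


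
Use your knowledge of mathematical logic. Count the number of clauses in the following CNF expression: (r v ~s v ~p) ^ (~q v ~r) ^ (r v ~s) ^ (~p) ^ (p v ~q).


A CNF formula is a conjunction of clauses.
Clauses are separated by ^.
Counting the conjuncts: 5 clauses.

5


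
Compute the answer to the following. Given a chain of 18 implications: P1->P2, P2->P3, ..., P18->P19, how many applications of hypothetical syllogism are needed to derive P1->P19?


With 18 implications in a chain connecting 19 propositions:
P1->P2, P2->P3, ..., P18->P19
Steps needed = (number of implications) - 1 = 18 - 1 = 17

17


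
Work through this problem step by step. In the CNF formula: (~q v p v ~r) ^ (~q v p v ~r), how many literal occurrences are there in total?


Counting literals in each clause:
Clause 1: 3 literal(s)
Clause 2: 3 literal(s)
Total = 6

6


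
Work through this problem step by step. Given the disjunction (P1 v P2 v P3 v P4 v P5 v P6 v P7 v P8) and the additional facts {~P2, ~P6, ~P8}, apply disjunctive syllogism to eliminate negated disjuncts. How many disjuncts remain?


Original disjuncts (8): P1, P2, P3, P4, P5, P6, P7, P8
Negated (eliminate): ~P2, ~P6, ~P8
Remaining disjuncts: P1, P3, P4, P5, P7
Count = 8 - 3 = 5

5


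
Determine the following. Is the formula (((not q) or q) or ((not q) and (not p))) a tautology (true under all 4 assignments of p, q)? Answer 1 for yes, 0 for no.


Check all 4 assignments:
p=0, q=0: 1
p=0, q=1: 1
p=1, q=0: 1
p=1, q=1: 1
Satisfying count = 4/4.
Tautology iff count = 4: yes.

1


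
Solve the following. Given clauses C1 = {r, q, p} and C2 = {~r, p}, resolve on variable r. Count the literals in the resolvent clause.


Remove r from C1 and ~r from C2.
C1 remainder: {q, p}
C2 remainder: {p}
Union (resolvent): {p, q}
Resolvent has 2 literal(s).

2


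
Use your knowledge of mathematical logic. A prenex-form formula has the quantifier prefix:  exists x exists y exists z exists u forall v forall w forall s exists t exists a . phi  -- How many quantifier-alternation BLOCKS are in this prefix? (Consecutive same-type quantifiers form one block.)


Quantifier-type sequence: E E E E A A A E E  (A=forall, E=exists)
Group into maximal same-type runs:
  Ex4 | Ax3 | Ex2
Number of blocks = 3

3


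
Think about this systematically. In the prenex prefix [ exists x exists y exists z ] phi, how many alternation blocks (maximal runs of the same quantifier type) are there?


Quantifier-type sequence: E E E  (A=forall, E=exists)
Group into maximal same-type runs:
  Ex3
Number of blocks = 1

1


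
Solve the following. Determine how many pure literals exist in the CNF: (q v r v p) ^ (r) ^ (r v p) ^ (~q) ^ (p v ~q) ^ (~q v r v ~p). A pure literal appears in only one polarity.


Check each variable for pure literal status:
p: mixed (not pure)
q: mixed (not pure)
r: pure positive
Pure literal count = 1

1


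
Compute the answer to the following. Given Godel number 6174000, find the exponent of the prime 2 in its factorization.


Factorize 6174000 by dividing by 2 repeatedly.
Division steps: 2 divides 6174000 exactly 4 time(s).
Exponent of 2 = 4

4


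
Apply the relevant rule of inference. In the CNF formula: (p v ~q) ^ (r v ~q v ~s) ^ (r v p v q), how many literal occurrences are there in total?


Counting literals in each clause:
Clause 1: 2 literal(s)
Clause 2: 3 literal(s)
Clause 3: 3 literal(s)
Total = 8

8


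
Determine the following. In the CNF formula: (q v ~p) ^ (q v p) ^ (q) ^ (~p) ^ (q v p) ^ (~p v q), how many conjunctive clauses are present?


A CNF formula is a conjunction of clauses.
Clauses are separated by ^.
Counting the conjuncts: 6 clauses.

6


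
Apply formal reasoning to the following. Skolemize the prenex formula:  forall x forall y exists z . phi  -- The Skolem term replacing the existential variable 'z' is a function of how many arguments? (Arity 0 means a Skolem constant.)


Quantifier prefix: forall x forall y exists z
'z' is existentially quantified at position 3.
Universal variables preceding it: x, y
Skolem function arity = 2

2


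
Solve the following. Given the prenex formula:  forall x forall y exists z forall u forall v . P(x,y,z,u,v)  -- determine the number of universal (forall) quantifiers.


Quantifier prefix: forall x forall y exists z forall u forall v
Mark each quantifier type:
  U U E U U
Universal count = 4, Existential count = 1
Asked for universal (forall) quantifiers: 4

4


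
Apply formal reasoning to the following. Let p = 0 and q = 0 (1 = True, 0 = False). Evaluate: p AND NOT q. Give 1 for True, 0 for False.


p = 0, q = 0
Operation: p AND NOT q
Evaluate: 0 AND NOT 0 = 0

0


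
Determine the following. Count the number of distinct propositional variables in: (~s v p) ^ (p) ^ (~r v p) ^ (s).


Identify each variable that appears in the formula.
Variables found: p, r, s
Count = 3

3


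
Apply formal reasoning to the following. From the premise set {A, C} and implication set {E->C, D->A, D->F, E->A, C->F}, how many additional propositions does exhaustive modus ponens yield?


Initial facts: {A, C}
Apply modus ponens to closure:
  C and C->F  =>  F
Final known: {A, C, F}
New propositions: {F}
Count = 1

1


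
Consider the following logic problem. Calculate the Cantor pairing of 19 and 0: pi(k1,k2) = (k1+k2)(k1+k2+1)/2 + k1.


k1 + k2 = 19
(k1+k2)(k1+k2+1)/2 = 19 * 20 / 2 = 190
pi = 190 + 19 = 209

209


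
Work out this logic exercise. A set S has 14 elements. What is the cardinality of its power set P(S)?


The power set of a set with n elements has 2^n elements.
|P(S)| = 2^14 = 16384

16384


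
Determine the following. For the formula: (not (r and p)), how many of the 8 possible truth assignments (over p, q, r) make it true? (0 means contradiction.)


Check all 8 assignments:
p=0, q=0, r=0: 1
p=0, q=0, r=1: 1
p=0, q=1, r=0: 1
p=0, q=1, r=1: 1
p=1, q=0, r=0: 1
p=1, q=0, r=1: 0
p=1, q=1, r=0: 1
p=1, q=1, r=1: 0
Count of True = 6

6


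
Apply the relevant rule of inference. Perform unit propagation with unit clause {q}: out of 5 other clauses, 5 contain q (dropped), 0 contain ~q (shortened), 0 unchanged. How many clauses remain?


Satisfied (removed): 5
Shortened (remain): 0
Unchanged (remain): 0
Remaining = 0 + 0 = 0

0


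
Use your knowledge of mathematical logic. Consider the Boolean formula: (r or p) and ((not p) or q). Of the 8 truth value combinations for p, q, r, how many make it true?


Evaluate all 8 assignments for p, q, r:
p=0, q=0, r=0: 0
p=0, q=0, r=1: 1
p=0, q=1, r=0: 0
p=0, q=1, r=1: 1
p=1, q=0, r=0: 0
p=1, q=0, r=1: 0
p=1, q=1, r=0: 1
p=1, q=1, r=1: 1
Satisfying count = 4

4


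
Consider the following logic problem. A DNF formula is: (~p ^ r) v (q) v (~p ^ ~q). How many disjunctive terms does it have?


A DNF formula is a disjunction of terms (conjunctions).
Terms are separated by v.
Counting the disjuncts: 3 terms.

3


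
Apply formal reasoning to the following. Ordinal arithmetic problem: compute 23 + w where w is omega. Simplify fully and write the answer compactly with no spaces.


Compute 23 + w.
Ordinal + is associative but NOT commutative; for finite n>0, n + w = w but w + n stays w+n.
Any finite left addend is absorbed by w on the right: 23 + w = w.
Result = w

w


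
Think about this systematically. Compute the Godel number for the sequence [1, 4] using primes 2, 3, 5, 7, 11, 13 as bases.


Encode each element as an exponent of the corresponding prime:
  2^1 = 2
  3^4 = 81
Product = 2 * 81 = 162

162


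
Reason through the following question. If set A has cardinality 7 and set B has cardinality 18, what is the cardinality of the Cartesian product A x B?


The Cartesian product A x B contains all ordered pairs (a, b).
|A x B| = |A| * |B| = 7 * 18 = 126

126


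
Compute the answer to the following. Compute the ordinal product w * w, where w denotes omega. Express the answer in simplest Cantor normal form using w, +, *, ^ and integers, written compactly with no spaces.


Compute w * w.
Ordinal * is associative and left-distributive over +, but NOT commutative; for finite n>1, n*w = w but w*n stays w*n.
w * w = w^2 by definition.
Result = w^2

w^2


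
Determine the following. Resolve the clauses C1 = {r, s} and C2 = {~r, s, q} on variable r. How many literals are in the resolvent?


Remove r from C1 and ~r from C2.
C1 remainder: {s}
C2 remainder: {s, q}
Union (resolvent): {q, s}
Resolvent has 2 literal(s).

2


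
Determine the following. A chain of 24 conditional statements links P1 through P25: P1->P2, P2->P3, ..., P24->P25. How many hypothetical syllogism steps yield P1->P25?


With 24 implications in a chain connecting 25 propositions:
P1->P2, P2->P3, ..., P24->P25
Steps needed = (number of implications) - 1 = 24 - 1 = 23

23


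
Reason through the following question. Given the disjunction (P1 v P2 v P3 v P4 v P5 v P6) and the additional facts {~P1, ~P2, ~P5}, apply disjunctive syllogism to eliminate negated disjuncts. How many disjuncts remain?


Original disjuncts (6): P1, P2, P3, P4, P5, P6
Negated (eliminate): ~P1, ~P2, ~P5
Remaining disjuncts: P3, P4, P6
Count = 6 - 3 = 3

3


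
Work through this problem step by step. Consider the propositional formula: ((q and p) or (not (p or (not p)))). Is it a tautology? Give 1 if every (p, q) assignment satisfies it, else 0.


Check all 4 assignments:
p=0, q=0: 0
p=0, q=1: 0
p=1, q=0: 0
p=1, q=1: 1
Satisfying count = 1/4.
Tautology iff count = 4: no.

0


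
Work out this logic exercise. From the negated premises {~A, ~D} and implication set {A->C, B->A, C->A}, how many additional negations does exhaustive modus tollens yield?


Initial negated facts: {~A, ~D}
Apply modus tollens to closure:
  ~A and B->A  =>  ~B
  ~A and C->A  =>  ~C
Final negated: {~A, ~B, ~C, ~D}
New negations: {~B, ~C}
Count = 2

2


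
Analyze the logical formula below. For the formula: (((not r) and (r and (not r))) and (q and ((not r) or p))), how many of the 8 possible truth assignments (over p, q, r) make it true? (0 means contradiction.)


Check all 8 assignments:
p=0, q=0, r=0: 0
p=0, q=0, r=1: 0
p=0, q=1, r=0: 0
p=0, q=1, r=1: 0
p=1, q=0, r=0: 0
p=1, q=0, r=1: 0
p=1, q=1, r=0: 0
p=1, q=1, r=1: 0
Count of True = 0

0


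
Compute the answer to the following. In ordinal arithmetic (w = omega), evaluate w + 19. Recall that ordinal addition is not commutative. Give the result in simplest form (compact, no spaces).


Compute w + 19.
Ordinal + is associative but NOT commutative; for finite n>0, n + w = w but w + n stays w+n.
w + 19 is already in normal form (a successor ordinal beyond w).
Result = w+19

w+19


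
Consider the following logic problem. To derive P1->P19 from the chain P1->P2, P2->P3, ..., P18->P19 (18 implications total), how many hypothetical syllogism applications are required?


With 18 implications in a chain connecting 19 propositions:
P1->P2, P2->P3, ..., P18->P19
Steps needed = (number of implications) - 1 = 18 - 1 = 17

17


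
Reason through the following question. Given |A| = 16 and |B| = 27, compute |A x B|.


The Cartesian product A x B contains all ordered pairs (a, b).
|A x B| = |A| * |B| = 16 * 27 = 432

432


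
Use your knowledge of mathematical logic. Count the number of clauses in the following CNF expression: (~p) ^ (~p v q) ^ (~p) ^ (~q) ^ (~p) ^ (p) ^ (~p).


A CNF formula is a conjunction of clauses.
Clauses are separated by ^.
Counting the conjuncts: 7 clauses.

7


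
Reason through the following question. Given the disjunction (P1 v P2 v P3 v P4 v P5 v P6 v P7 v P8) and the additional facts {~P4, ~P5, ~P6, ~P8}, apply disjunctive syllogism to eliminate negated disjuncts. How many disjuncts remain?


Original disjuncts (8): P1, P2, P3, P4, P5, P6, P7, P8
Negated (eliminate): ~P4, ~P5, ~P6, ~P8
Remaining disjuncts: P1, P2, P3, P7
Count = 8 - 4 = 4

4


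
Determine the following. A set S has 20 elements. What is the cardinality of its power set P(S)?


The power set of a set with n elements has 2^n elements.
|P(S)| = 2^20 = 1048576

1048576


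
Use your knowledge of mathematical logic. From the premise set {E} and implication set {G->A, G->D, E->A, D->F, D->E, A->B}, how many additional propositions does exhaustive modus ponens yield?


Initial facts: {E}
Apply modus ponens to closure:
  E and E->A  =>  A
  A and A->B  =>  B
Final known: {A, B, E}
New propositions: {A, B}
Count = 2

2


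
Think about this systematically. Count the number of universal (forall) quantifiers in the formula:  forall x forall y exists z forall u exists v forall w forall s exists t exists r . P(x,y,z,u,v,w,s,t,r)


Quantifier prefix: forall x forall y exists z forall u exists v forall w forall s exists t exists r
Mark each quantifier type:
  U U E U E U U E E
Universal count = 5, Existential count = 4
Asked for universal (forall) quantifiers: 5

5


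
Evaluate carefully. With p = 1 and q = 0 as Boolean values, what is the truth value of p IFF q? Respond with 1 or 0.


p = 1, q = 0
Operation: p IFF q
Evaluate: 1 IFF 0 = 0

0


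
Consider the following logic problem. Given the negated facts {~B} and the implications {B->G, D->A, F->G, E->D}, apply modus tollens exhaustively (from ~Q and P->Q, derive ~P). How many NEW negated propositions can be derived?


Initial negated facts: {~B}
Apply modus tollens to closure:
  (no implication fires)
Final negated: {~B}
New negations: {(none)}
Count = 0

0


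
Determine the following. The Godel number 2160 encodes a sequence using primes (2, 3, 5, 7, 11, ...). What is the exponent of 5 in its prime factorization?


Factorize 2160 by dividing by 5 repeatedly.
Division steps: 5 divides 2160 exactly 1 time(s).
Exponent of 5 = 1

1


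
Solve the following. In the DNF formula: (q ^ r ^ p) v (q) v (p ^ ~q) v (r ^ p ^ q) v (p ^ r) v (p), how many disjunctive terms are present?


A DNF formula is a disjunction of terms (conjunctions).
Terms are separated by v.
Counting the disjuncts: 6 terms.

6


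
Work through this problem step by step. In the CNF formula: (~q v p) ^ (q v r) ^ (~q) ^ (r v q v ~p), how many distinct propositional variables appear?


Identify each variable that appears in the formula.
Variables found: p, q, r
Count = 3

3


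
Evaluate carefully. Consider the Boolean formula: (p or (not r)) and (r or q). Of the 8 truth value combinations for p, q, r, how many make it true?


Evaluate all 8 assignments for p, q, r:
p=0, q=0, r=0: 0
p=0, q=0, r=1: 0
p=0, q=1, r=0: 1
p=0, q=1, r=1: 0
p=1, q=0, r=0: 0
p=1, q=0, r=1: 1
p=1, q=1, r=0: 1
p=1, q=1, r=1: 1
Satisfying count = 4

4


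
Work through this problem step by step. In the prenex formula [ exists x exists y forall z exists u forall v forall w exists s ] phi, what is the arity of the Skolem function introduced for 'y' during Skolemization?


Quantifier prefix: exists x exists y forall z exists u forall v forall w exists s
'y' is existentially quantified at position 2.
No universal quantifiers precede it.
Skolem function arity = 0 (a Skolem constant)

0


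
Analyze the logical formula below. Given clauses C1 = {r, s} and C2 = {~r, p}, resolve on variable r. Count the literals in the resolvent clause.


Remove r from C1 and ~r from C2.
C1 remainder: {s}
C2 remainder: {p}
Union (resolvent): {p, s}
Resolvent has 2 literal(s).

2


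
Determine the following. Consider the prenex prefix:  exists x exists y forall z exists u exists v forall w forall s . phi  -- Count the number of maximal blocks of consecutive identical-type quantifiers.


Quantifier-type sequence: E E A E E A A  (A=forall, E=exists)
Group into maximal same-type runs:
  Ex2 | Ax1 | Ex2 | Ax2
Number of blocks = 4

4


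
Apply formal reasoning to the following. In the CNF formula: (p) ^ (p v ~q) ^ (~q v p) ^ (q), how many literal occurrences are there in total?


Counting literals in each clause:
Clause 1: 1 literal(s)
Clause 2: 2 literal(s)
Clause 3: 2 literal(s)
Clause 4: 1 literal(s)
Total = 6

6


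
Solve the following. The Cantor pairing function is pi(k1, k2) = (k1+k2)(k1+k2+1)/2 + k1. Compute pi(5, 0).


k1 + k2 = 5
(k1+k2)(k1+k2+1)/2 = 5 * 6 / 2 = 15
pi = 15 + 5 = 20

20


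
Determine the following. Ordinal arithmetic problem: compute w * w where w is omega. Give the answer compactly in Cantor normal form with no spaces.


Compute w * w.
Ordinal * is associative and left-distributive over +, but NOT commutative; for finite n>1, n*w = w but w*n stays w*n.
w * w = w^2 by definition.
Result = w^2

w^2


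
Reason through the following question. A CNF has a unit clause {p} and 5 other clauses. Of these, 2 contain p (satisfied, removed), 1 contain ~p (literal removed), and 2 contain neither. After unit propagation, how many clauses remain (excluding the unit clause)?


Satisfied (removed): 2
Shortened (remain): 1
Unchanged (remain): 2
Remaining = 1 + 2 = 3

3


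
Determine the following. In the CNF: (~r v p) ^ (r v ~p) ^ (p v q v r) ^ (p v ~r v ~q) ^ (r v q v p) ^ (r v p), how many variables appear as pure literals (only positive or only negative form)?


Check each variable for pure literal status:
p: mixed (not pure)
q: mixed (not pure)
r: mixed (not pure)
Pure literal count = 0

0


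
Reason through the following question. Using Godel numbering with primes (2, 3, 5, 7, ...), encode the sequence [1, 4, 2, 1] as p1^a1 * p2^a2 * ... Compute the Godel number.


Encode each element as an exponent of the corresponding prime:
  2^1 = 2
  3^4 = 81
  5^2 = 25
  7^1 = 7
Product = 2 * 81 * 25 * 7 = 28350

28350


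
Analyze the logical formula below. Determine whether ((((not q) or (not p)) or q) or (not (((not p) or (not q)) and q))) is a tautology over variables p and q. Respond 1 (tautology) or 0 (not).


Check all 4 assignments:
p=0, q=0: 1
p=0, q=1: 1
p=1, q=0: 1
p=1, q=1: 1
Satisfying count = 4/4.
Tautology iff count = 4: yes.

1


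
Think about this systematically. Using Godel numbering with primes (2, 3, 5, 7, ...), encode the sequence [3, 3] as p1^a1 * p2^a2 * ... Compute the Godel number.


Encode each element as an exponent of the corresponding prime:
  2^3 = 8
  3^3 = 27
Product = 8 * 27 = 216

216


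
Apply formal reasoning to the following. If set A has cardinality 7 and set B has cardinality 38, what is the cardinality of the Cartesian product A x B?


The Cartesian product A x B contains all ordered pairs (a, b).
|A x B| = |A| * |B| = 7 * 38 = 266

266


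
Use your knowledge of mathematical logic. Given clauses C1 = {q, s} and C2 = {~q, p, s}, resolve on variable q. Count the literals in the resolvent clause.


Remove q from C1 and ~q from C2.
C1 remainder: {s}
C2 remainder: {p, s}
Union (resolvent): {p, s}
Resolvent has 2 literal(s).

2


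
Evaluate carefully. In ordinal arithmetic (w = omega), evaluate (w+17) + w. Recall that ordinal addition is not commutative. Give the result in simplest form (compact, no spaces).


Compute (w+17) + w.
Ordinal + is associative but NOT commutative; for finite n>0, n + w = w but w + n stays w+n.
(w+17) + w = w + (17+w) = w + w = w*2 (the finite tail 17 is absorbed by the right w).
Result = w*2

w*2


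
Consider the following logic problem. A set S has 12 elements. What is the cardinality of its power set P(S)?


The power set of a set with n elements has 2^n elements.
|P(S)| = 2^12 = 4096

4096


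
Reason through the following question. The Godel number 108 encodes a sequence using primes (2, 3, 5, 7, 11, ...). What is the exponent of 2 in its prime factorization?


Factorize 108 by dividing by 2 repeatedly.
Division steps: 2 divides 108 exactly 2 time(s).
Exponent of 2 = 2

2


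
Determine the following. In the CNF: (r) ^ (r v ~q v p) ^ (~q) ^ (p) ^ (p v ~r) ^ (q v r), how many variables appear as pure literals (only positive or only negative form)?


Check each variable for pure literal status:
p: pure positive
q: mixed (not pure)
r: mixed (not pure)
Pure literal count = 1

1


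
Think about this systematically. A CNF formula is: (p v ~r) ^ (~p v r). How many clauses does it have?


A CNF formula is a conjunction of clauses.
Clauses are separated by ^.
Counting the conjuncts: 2 clauses.

2


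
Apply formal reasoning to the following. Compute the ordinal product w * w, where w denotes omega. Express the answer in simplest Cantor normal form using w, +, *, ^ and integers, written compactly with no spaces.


Compute w * w.
Ordinal * is associative and left-distributive over +, but NOT commutative; for finite n>1, n*w = w but w*n stays w*n.
w * w = w^2 by definition.
Result = w^2

w^2


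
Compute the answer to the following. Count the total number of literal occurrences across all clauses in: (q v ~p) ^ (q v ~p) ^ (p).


Counting literals in each clause:
Clause 1: 2 literal(s)
Clause 2: 2 literal(s)
Clause 3: 1 literal(s)
Total = 5

5


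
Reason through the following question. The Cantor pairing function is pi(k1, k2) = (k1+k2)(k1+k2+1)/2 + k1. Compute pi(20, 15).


k1 + k2 = 35
(k1+k2)(k1+k2+1)/2 = 35 * 36 / 2 = 630
pi = 630 + 20 = 650

650


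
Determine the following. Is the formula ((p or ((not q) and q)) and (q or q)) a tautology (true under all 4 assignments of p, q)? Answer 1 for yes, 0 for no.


Check all 4 assignments:
p=0, q=0: 0
p=0, q=1: 0
p=1, q=0: 0
p=1, q=1: 1
Satisfying count = 1/4.
Tautology iff count = 4: no.

0


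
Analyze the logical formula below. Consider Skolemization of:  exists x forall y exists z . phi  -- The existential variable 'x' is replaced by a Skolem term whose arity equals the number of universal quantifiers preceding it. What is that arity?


Quantifier prefix: exists x forall y exists z
'x' is existentially quantified at position 1.
No universal quantifiers precede it.
Skolem function arity = 0 (a Skolem constant)

0


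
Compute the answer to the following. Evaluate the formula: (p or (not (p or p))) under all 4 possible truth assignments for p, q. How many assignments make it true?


Check all 4 assignments:
p=0, q=0: 1
p=0, q=1: 1
p=1, q=0: 1
p=1, q=1: 1
Count of True = 4

4


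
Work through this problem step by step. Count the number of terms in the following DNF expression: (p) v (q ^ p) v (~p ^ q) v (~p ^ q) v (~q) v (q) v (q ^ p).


A DNF formula is a disjunction of terms (conjunctions).
Terms are separated by v.
Counting the disjuncts: 7 terms.

7


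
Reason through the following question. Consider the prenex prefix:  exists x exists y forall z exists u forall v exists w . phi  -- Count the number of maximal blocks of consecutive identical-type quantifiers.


Quantifier-type sequence: E E A E A E  (A=forall, E=exists)
Group into maximal same-type runs:
  Ex2 | Ax1 | Ex1 | Ax1 | Ex1
Number of blocks = 5

5


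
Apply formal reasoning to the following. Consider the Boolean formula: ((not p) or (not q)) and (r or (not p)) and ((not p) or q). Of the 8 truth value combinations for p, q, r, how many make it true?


Evaluate all 8 assignments for p, q, r:
p=0, q=0, r=0: 1
p=0, q=0, r=1: 1
p=0, q=1, r=0: 1
p=0, q=1, r=1: 1
p=1, q=0, r=0: 0
p=1, q=0, r=1: 0
p=1, q=1, r=0: 0
p=1, q=1, r=1: 0
Satisfying count = 4

4


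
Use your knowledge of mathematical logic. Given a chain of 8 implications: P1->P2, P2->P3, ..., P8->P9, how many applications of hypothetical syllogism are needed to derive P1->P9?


With 8 implications in a chain connecting 9 propositions:
P1->P2, P2->P3, ..., P8->P9
Steps needed = (number of implications) - 1 = 8 - 1 = 7

7


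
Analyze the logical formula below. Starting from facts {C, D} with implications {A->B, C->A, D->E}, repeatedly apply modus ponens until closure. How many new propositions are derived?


Initial facts: {C, D}
Apply modus ponens to closure:
  C and C->A  =>  A
  D and D->E  =>  E
  A and A->B  =>  B
Final known: {A, B, C, D, E}
New propositions: {A, B, E}
Count = 3

3


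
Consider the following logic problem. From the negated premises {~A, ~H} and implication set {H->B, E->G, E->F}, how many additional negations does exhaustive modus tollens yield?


Initial negated facts: {~A, ~H}
Apply modus tollens to closure:
  (no implication fires)
Final negated: {~A, ~H}
New negations: {(none)}
Count = 0

0


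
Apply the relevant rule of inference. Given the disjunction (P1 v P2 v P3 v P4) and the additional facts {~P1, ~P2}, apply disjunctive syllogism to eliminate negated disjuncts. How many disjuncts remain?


Original disjuncts (4): P1, P2, P3, P4
Negated (eliminate): ~P1, ~P2
Remaining disjuncts: P3, P4
Count = 4 - 2 = 2

2


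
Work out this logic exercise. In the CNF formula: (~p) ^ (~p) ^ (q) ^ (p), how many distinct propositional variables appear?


Identify each variable that appears in the formula.
Variables found: p, q
Count = 2

2


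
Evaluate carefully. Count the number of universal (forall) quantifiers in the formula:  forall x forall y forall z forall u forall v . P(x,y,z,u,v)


Quantifier prefix: forall x forall y forall z forall u forall v
Mark each quantifier type:
  U U U U U
Universal count = 5, Existential count = 0
Asked for universal (forall) quantifiers: 5

5


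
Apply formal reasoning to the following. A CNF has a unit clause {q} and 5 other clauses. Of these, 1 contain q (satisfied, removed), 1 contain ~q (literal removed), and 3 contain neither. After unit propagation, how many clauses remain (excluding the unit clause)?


Satisfied (removed): 1
Shortened (remain): 1
Unchanged (remain): 3
Remaining = 1 + 3 = 4

4


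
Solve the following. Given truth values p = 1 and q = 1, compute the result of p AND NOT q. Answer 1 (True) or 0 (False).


p = 1, q = 1
Operation: p AND NOT q
Evaluate: 1 AND NOT 1 = 0

0


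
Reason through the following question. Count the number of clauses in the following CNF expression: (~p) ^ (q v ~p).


A CNF formula is a conjunction of clauses.
Clauses are separated by ^.
Counting the conjuncts: 2 clauses.

2


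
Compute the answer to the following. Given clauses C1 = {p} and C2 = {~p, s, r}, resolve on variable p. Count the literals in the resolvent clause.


Remove p from C1 and ~p from C2.
C1 remainder: {}
C2 remainder: {s, r}
Union (resolvent): {r, s}
Resolvent has 2 literal(s).

2


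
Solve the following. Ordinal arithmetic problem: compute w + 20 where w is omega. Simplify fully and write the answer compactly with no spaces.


Compute w + 20.
Ordinal + is associative but NOT commutative; for finite n>0, n + w = w but w + n stays w+n.
w + 20 is already in normal form (a successor ordinal beyond w).
Result = w+20

w+20


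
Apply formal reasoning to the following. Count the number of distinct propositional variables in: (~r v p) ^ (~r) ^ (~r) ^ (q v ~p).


Identify each variable that appears in the formula.
Variables found: p, q, r
Count = 3

3


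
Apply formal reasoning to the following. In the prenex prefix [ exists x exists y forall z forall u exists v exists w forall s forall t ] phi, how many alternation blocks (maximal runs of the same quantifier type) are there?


Quantifier-type sequence: E E A A E E A A  (A=forall, E=exists)
Group into maximal same-type runs:
  Ex2 | Ax2 | Ex2 | Ax2
Number of blocks = 4

4


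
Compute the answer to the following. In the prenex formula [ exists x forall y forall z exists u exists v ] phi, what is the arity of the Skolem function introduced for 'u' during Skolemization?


Quantifier prefix: exists x forall y forall z exists u exists v
'u' is existentially quantified at position 4.
Universal variables preceding it: y, z
Skolem function arity = 2

2


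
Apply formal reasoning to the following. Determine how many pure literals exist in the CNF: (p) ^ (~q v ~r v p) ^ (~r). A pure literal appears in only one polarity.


Check each variable for pure literal status:
p: pure positive
q: pure negative
r: pure negative
Pure literal count = 3

3


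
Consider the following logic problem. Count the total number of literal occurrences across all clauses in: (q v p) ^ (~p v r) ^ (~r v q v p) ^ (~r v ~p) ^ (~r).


Counting literals in each clause:
Clause 1: 2 literal(s)
Clause 2: 2 literal(s)
Clause 3: 3 literal(s)
Clause 4: 2 literal(s)
Clause 5: 1 literal(s)
Total = 10

10


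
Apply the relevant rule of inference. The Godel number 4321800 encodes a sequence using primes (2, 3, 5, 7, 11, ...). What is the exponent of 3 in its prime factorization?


Factorize 4321800 by dividing by 3 repeatedly.
Division steps: 3 divides 4321800 exactly 2 time(s).
Exponent of 3 = 2

2


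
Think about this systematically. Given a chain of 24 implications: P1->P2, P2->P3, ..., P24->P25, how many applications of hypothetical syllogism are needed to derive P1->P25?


With 24 implications in a chain connecting 25 propositions:
P1->P2, P2->P3, ..., P24->P25
Steps needed = (number of implications) - 1 = 24 - 1 = 23

23


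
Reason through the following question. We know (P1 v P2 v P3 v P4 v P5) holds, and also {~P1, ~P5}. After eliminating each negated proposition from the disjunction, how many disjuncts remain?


Original disjuncts (5): P1, P2, P3, P4, P5
Negated (eliminate): ~P1, ~P5
Remaining disjuncts: P2, P3, P4
Count = 5 - 2 = 3

3


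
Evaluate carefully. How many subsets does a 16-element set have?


The power set of a set with n elements has 2^n elements.
|P(S)| = 2^16 = 65536

65536


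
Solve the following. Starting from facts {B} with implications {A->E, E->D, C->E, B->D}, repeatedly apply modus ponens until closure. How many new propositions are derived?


Initial facts: {B}
Apply modus ponens to closure:
  B and B->D  =>  D
Final known: {B, D}
New propositions: {D}
Count = 1

1


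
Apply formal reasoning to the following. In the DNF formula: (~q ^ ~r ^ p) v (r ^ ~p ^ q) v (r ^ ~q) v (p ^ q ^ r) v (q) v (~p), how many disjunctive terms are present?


A DNF formula is a disjunction of terms (conjunctions).
Terms are separated by v.
Counting the disjuncts: 6 terms.

6


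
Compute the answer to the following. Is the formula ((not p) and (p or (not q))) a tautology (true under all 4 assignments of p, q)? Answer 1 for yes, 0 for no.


Check all 4 assignments:
p=0, q=0: 1
p=0, q=1: 0
p=1, q=0: 0
p=1, q=1: 0
Satisfying count = 1/4.
Tautology iff count = 4: no.

0


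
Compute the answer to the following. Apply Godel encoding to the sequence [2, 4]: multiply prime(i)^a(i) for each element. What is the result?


Encode each element as an exponent of the corresponding prime:
  2^2 = 4
  3^4 = 81
Product = 4 * 81 = 324

324


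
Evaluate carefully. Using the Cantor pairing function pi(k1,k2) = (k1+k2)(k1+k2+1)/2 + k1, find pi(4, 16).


k1 + k2 = 20
(k1+k2)(k1+k2+1)/2 = 20 * 21 / 2 = 210
pi = 210 + 4 = 214

214


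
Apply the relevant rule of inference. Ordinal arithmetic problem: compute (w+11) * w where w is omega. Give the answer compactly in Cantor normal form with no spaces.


Compute (w+11) * w.
Ordinal * is associative and left-distributive over +, but NOT commutative; for finite n>1, n*w = w but w*n stays w*n.
(w+11) * w = sup{(w+11)*k : k<w} = sup{w*k+11} = w^2 (the +11 tail is absorbed in the limit).
Result = w^2

w^2


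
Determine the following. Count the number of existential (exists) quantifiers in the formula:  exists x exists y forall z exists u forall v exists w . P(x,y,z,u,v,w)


Quantifier prefix: exists x exists y forall z exists u forall v exists w
Mark each quantifier type:
  E E U E U E
Universal count = 2, Existential count = 4
Asked for existential (exists) quantifiers: 4

4


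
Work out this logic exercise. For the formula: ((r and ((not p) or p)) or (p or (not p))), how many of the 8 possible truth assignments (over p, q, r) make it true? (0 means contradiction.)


Check all 8 assignments:
p=0, q=0, r=0: 1
p=0, q=0, r=1: 1
p=0, q=1, r=0: 1
p=0, q=1, r=1: 1
p=1, q=0, r=0: 1
p=1, q=0, r=1: 1
p=1, q=1, r=0: 1
p=1, q=1, r=1: 1
Count of True = 8

8


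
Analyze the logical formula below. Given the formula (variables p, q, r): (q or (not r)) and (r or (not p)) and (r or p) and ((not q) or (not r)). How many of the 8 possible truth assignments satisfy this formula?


Evaluate all 8 assignments for p, q, r:
p=0, q=0, r=0: 0
p=0, q=0, r=1: 0
p=0, q=1, r=0: 0
p=0, q=1, r=1: 0
p=1, q=0, r=0: 0
p=1, q=0, r=1: 0
p=1, q=1, r=0: 0
p=1, q=1, r=1: 0
Satisfying count = 0

0


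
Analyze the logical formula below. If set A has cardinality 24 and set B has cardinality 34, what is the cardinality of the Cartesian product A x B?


The Cartesian product A x B contains all ordered pairs (a, b).
|A x B| = |A| * |B| = 24 * 34 = 816

816


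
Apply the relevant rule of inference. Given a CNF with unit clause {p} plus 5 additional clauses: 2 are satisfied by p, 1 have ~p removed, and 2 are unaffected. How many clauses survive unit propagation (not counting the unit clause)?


Satisfied (removed): 2
Shortened (remain): 1
Unchanged (remain): 2
Remaining = 1 + 2 = 3

3


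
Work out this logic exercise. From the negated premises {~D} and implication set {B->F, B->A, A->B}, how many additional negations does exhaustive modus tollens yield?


Initial negated facts: {~D}
Apply modus tollens to closure:
  (no implication fires)
Final negated: {~D}
New negations: {(none)}
Count = 0

0


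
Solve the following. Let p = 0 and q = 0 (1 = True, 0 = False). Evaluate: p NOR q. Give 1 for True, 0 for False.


p = 0, q = 0
Operation: p NOR q
Evaluate: 0 NOR 0 = 1

1


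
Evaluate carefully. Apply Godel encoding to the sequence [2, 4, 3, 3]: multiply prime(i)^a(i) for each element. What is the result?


Encode each element as an exponent of the corresponding prime:
  2^2 = 4
  3^4 = 81
  5^3 = 125
  7^3 = 343
Product = 4 * 81 * 125 * 343 = 13891500

13891500


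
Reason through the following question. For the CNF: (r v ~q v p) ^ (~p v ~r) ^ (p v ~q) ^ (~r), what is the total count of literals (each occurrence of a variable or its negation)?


Counting literals in each clause:
Clause 1: 3 literal(s)
Clause 2: 2 literal(s)
Clause 3: 2 literal(s)
Clause 4: 1 literal(s)
Total = 8

8


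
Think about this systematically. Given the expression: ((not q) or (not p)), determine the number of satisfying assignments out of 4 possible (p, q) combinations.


Check all 4 assignments:
p=0, q=0: 1
p=0, q=1: 1
p=1, q=0: 1
p=1, q=1: 0
Count of True = 3

3


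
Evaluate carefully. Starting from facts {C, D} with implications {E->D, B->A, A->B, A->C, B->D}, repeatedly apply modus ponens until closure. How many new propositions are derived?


Initial facts: {C, D}
Apply modus ponens to closure:
  (no implication fires)
Final known: {C, D}
New propositions: {(none)}
Count = 0

0


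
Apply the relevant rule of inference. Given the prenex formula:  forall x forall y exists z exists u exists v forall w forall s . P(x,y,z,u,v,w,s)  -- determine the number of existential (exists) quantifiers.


Quantifier prefix: forall x forall y exists z exists u exists v forall w forall s
Mark each quantifier type:
  U U E E E U U
Universal count = 4, Existential count = 3
Asked for existential (exists) quantifiers: 3

3


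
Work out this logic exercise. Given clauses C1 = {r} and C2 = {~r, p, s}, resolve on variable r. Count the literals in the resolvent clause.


Remove r from C1 and ~r from C2.
C1 remainder: {}
C2 remainder: {p, s}
Union (resolvent): {p, s}
Resolvent has 2 literal(s).

2


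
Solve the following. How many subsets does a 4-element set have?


The power set of a set with n elements has 2^n elements.
|P(S)| = 2^4 = 16

16


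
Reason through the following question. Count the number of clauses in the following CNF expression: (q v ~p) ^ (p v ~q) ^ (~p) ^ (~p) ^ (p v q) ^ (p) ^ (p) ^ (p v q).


A CNF formula is a conjunction of clauses.
Clauses are separated by ^.
Counting the conjuncts: 8 clauses.

8
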